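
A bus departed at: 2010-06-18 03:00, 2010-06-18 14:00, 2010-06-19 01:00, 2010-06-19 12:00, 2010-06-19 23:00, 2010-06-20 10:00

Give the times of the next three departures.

2010-06-20 21:00, 2010-06-21 08:00, 2010-06-21 19:00

The interval is a steady 11 hours (11, 11, 11, 11, 11).
2010-06-20 10:00 + 11 h = 2010-06-20 21:00.
2010-06-20 21:00 + 11 h = 2010-06-21 08:00.
2010-06-21 08:00 + 11 h = 2010-06-21 19:00.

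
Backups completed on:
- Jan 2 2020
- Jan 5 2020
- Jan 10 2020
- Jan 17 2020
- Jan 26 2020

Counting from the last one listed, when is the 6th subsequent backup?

May 1 2020

The spacing grows by 2 each time: 3, 5, 7, 9 days.
Next gap: 11 days. Jan 26 2020 + 11 days = Feb 6 2020.
Next gap: 13 days. Feb 6 2020 + 13 days = Feb 19 2020.
Next gap: 15 days. Feb 19 2020 + 15 days = Mar 5 2020.
Next gap: 17 days. Mar 5 2020 + 17 days = Mar 22 2020.
Next gap: 19 days. Mar 22 2020 + 19 days = Apr 10 2020.
Next gap: 21 days. Apr 10 2020 + 21 days = May 1 2020.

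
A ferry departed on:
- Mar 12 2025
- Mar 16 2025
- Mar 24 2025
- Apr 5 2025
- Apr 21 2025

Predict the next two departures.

May 11 2025, Jun 4 2025

Intervals are 4, 8, 12, 16 days — an arithmetic progression with common difference 4.
Next gap: 20 days. Apr 21 2025 + 20 days = May 11 2025.
Next gap: 24 days. May 11 2025 + 24 days = Jun 4 2025.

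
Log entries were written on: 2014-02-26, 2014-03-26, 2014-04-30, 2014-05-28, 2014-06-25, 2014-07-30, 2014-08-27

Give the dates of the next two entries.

2014-09-24, 2014-10-29

Every date is a Wednesday; gaps 28, 35, 28, 28, 35, 28 days.
Each is the last Wednesday of its month (at least one falls on the 29th or later, ruling out '4th Wednesday').
September 2014 ends with Wednesday 2014-09-24.
Last Wednesday of October 2014: 2014-10-29.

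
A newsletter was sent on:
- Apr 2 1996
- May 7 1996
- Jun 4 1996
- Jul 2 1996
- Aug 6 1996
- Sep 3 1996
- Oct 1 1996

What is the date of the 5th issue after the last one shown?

All dates are Tuesdays, 35, 28, 28, 35, 28, 28 days apart.
Specifically, the 1st Tuesday of each month.
November 1996 — 1st Tuesday is Nov 5 1996.
1st Tuesday of December 1996: Dec 3 1996.
January 1997 — 1st Tuesday is Jan 7 1997.
1st Tuesday of February 1997: Feb 4 1997.
1st Tuesday of March 1997: Mar 4 1997.

Mar 4 1997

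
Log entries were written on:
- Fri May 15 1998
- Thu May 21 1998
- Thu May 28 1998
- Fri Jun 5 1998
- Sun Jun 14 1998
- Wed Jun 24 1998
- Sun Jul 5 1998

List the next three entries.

Intervals are 6, 7, 8, 9, 10, 11 days — an arithmetic progression with common difference 1.
Next gap: 12 days. Sun Jul 5 1998 + 12 days = Fri Jul 17 1998.
Next gap: 13 days. Fri Jul 17 1998 + 13 days = Thu Jul 30 1998.
Next gap: 14 days. Thu Jul 30 1998 + 14 days = Thu Aug 13 1998.

Fri Jul 17 1998, Thu Jul 30 1998, Thu Aug 13 1998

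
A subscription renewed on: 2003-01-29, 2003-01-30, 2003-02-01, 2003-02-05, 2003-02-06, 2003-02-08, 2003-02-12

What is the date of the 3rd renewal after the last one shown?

Every event lands on a Wednesday or Thursday or Saturday (gaps cycle 1, 2, 4, 1, 2, 4).
So the schedule is: every Wednesday, Thursday and Saturday.
The following Thursday is 2003-02-13.
Next Saturday: 2003-02-15.
The following Wednesday is 2003-02-19.

2003-02-19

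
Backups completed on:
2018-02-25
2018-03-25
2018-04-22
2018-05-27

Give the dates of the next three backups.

Gaps: 28, 28, 35 days — a mix of 28 and 35. Every date is a Sunday.
Each is the 4th Sunday of its month.
June 2018 — 4th Sunday is 2018-06-24.
July 2018 — 4th Sunday is 2018-07-22.
August 2018 — 4th Sunday is 2018-08-26.

2018-06-24, 2018-07-22, 2018-08-26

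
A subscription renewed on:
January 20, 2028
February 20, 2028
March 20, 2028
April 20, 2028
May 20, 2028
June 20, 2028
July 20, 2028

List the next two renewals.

Each date is the 20th; the gaps (31, 29, 31, 30, 31, 30) track the month lengths.
The rule is the 20th of each month.
Next: August 2028 → August 20, 2028.
Next: September 2028 → September 20, 2028.

August 20, 2028; September 20, 2028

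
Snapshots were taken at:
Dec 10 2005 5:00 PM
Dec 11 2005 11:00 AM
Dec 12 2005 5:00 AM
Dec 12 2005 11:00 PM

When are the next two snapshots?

Gaps: 18, 18, 18 hours — each event is 18 hours after the previous one.
Dec 12 2005 11:00 PM + 18 h = Dec 13 2005 5:00 PM.
Dec 13 2005 5:00 PM + 18 h = Dec 14 2005 11:00 AM.

Dec 13 2005 5:00 PM, Dec 14 2005 11:00 AM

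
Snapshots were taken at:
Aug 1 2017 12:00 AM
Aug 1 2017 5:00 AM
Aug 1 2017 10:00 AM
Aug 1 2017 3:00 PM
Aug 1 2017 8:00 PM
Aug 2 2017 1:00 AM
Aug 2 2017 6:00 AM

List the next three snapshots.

The interval is a steady 5 hours (5, 5, 5, 5, 5, 5).
Aug 2 2017 6:00 AM + 5 h = Aug 2 2017 11:00 AM.
Aug 2 2017 11:00 AM + 5 h = Aug 2 2017 4:00 PM.
Aug 2 2017 4:00 PM + 5 h = Aug 2 2017 9:00 PM.

Aug 2 2017 11:00 AM, Aug 2 2017 4:00 PM, Aug 2 2017 9:00 PM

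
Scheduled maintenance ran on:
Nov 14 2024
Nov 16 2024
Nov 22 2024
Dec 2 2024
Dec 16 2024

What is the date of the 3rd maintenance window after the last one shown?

Feb 20 2025

Gaps: 2, 6, 10, 14 days — each gap is 4 larger than the previous one.
Next gap: 18 days. Dec 16 2024 + 18 days = Jan 3 2025.
Next gap: 22 days. Jan 3 2025 + 22 days = Jan 25 2025.
Next gap: 26 days. Jan 25 2025 + 26 days = Feb 20 2025.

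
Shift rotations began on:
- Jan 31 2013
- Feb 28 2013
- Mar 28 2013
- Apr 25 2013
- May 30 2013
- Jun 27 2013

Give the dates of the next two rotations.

Every date is a Thursday; gaps 28, 28, 28, 35, 28 days.
Each is the last Thursday of its month (at least one falls on the 29th or later, ruling out '4th Thursday').
July 2013 ends with Thursday Jul 25 2013.
Last Thursday of August 2013: Aug 29 2013.

Jul 25 2013, Aug 29 2013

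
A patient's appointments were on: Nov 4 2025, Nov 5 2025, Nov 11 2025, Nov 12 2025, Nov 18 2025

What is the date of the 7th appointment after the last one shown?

Dec 10 2025

Gaps: 1, 6, 1, 6 days — not constant, but cyclic with period 2.
The events fall on every Tuesday and Wednesday.
Next Wednesday: Nov 19 2025.
The following Tuesday is Nov 25 2025.
Next Wednesday: Nov 26 2025.
Next Tuesday: Dec 2 2025.
Next Wednesday: Dec 3 2025.
Next Tuesday: Dec 9 2025.
Next Wednesday: Dec 10 2025.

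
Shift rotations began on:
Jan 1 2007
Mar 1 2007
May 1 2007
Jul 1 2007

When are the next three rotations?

Sep 1 2007, Nov 1 2007, Jan 1 2008

Each date is the 1st; the gaps (59, 61, 61) track the month lengths.
The rule is the 1st of every 2 months.
Next: September 2007 → Sep 1 2007.
Next: November 2007 → Nov 1 2007.
January 2008: Jan 1 2008.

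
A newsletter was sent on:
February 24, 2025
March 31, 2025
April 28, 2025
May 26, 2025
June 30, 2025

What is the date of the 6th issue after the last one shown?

All Mondays; the gaps (35, 28, 28, 35) vary with month length.
This is the last Monday of each month.
July 2025 ends with Monday July 28, 2025.
August 2025 ends with Monday August 25, 2025.
Last Monday of September 2025: September 29, 2025.
October 2025 ends with Monday October 27, 2025.
November 2025 ends with Monday November 24, 2025.
Last Monday of December 2025: December 29, 2025.

December 29, 2025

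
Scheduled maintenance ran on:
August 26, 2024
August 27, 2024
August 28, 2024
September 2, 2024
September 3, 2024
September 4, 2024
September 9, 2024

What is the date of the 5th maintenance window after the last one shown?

September 18, 2024

Gaps: 1, 1, 5, 1, 1, 5 days — not constant, but cyclic with period 3.
The events fall on every Monday, Tuesday and Wednesday.
The following Tuesday is September 10, 2024.
The following Wednesday is September 11, 2024.
The following Monday is September 16, 2024.
The following Tuesday is September 17, 2024.
Next Wednesday: September 18, 2024.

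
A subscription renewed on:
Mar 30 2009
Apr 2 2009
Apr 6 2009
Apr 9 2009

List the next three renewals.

The gap pattern 3, 4, 3 repeats every 2 events.
These are the Mondays and Thursdays of each week.
Next Monday: Apr 13 2009.
Next Thursday: Apr 16 2009.
Next Monday: Apr 20 2009.

Apr 13 2009, Apr 16 2009, Apr 20 2009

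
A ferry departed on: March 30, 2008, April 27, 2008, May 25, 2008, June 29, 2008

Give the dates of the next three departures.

July 27, 2008; August 31, 2008; September 28, 2008

Every date is a Sunday; gaps 28, 28, 35 days.
Each is the last Sunday of its month (at least one falls on the 29th or later, ruling out '4th Sunday').
Last Sunday of July 2008: July 27, 2008.
August 2008 ends with Sunday August 31, 2008.
September 2008 ends with Sunday September 28, 2008.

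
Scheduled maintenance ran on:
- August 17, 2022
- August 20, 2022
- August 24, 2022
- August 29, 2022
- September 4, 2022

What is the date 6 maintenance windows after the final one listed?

October 31, 2022

The spacing grows by 1 each time: 3, 4, 5, 6 days.
Next gap: 7 days. September 4, 2022 + 7 days = September 11, 2022.
Next gap: 8 days. September 11, 2022 + 8 days = September 19, 2022.
Next gap: 9 days. September 19, 2022 + 9 days = September 28, 2022.
Next gap: 10 days. September 28, 2022 + 10 days = October 8, 2022.
Next gap: 11 days. October 8, 2022 + 11 days = October 19, 2022.
Next gap: 12 days. October 19, 2022 + 12 days = October 31, 2022.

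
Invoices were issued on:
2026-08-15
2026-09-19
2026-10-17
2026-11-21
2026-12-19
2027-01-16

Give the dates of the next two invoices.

2027-02-20, 2027-03-20

These are Saturdays at 28- or 35-day spacing (35, 28, 35, 28, 28).
The pattern: 3rd Saturday of the month.
February 2027 — 3rd Saturday is 2027-02-20.
March 2027 — 3rd Saturday is 2027-03-20.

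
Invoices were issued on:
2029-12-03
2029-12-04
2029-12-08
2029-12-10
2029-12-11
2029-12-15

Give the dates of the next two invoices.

2029-12-17, 2029-12-18

Every event lands on a Monday or Tuesday or Saturday (gaps cycle 1, 4, 2, 1, 4).
So the schedule is: every Monday, Tuesday and Saturday.
Next Monday: 2029-12-17.
The following Tuesday is 2029-12-18.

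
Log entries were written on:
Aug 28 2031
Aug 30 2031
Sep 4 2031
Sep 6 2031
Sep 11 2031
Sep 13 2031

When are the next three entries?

The gap pattern 2, 5, 2, 5, 2 repeats every 2 events.
These are the Thursdays and Saturdays of each week.
Next Thursday: Sep 18 2031.
Next Saturday: Sep 20 2031.
Next Thursday: Sep 25 2031.

Sep 18 2031, Sep 20 2031, Sep 25 2031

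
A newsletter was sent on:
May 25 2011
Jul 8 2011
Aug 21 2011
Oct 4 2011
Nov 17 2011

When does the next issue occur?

The spacing is 44, 44, 44, 44 days — always 44 days.
Nov 17 2011 + 44 days = Dec 31 2011.

Dec 31 2011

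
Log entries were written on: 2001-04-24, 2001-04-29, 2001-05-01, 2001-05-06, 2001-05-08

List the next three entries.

Every event lands on a Tuesday or Sunday (gaps cycle 5, 2, 5, 2).
So the schedule is: every Tuesday and Sunday.
The following Sunday is 2001-05-13.
Next Tuesday: 2001-05-15.
The following Sunday is 2001-05-20.

2001-05-13, 2001-05-15, 2001-05-20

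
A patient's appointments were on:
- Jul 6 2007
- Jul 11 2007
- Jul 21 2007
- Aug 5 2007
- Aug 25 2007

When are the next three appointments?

Intervals are 5, 10, 15, 20 days — an arithmetic progression with common difference 5.
Next gap: 25 days. Aug 25 2007 + 25 days = Sep 19 2007.
Next gap: 30 days. Sep 19 2007 + 30 days = Oct 19 2007.
Next gap: 35 days. Oct 19 2007 + 35 days = Nov 23 2007.

Sep 19 2007, Oct 19 2007, Nov 23 2007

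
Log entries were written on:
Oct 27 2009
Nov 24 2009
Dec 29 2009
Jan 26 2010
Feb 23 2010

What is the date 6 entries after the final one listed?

All Tuesdays; the gaps (28, 35, 28, 28) vary with month length.
This is the last Tuesday of each month.
Last Tuesday of March 2010: Mar 30 2010.
Last Tuesday of April 2010: Apr 27 2010.
Last Tuesday of May 2010: May 25 2010.
Last Tuesday of June 2010: Jun 29 2010.
Last Tuesday of July 2010: Jul 27 2010.
Last Tuesday of August 2010: Aug 31 2010.

Aug 31 2010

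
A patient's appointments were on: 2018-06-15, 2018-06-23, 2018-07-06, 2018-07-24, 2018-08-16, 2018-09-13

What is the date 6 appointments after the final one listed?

Gaps: 8, 13, 18, 23, 28 days — each gap is 5 larger than the previous one.
Next gap: 33 days. 2018-09-13 + 33 days = 2018-10-16.
Next gap: 38 days. 2018-10-16 + 38 days = 2018-11-23.
Next gap: 43 days. 2018-11-23 + 43 days = 2019-01-05.
Next gap: 48 days. 2019-01-05 + 48 days = 2019-02-22.
Next gap: 53 days. 2019-02-22 + 53 days = 2019-04-16.
Next gap: 58 days. 2019-04-16 + 58 days = 2019-06-13.

2019-06-13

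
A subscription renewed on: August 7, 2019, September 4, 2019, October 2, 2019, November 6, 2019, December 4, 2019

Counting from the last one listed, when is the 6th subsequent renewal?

Gaps: 28, 28, 35, 28 days — a mix of 28 and 35. Every date is a Wednesday.
Each is the 1st Wednesday of its month.
January 2020 — 1st Wednesday is January 1, 2020.
1st Wednesday of February 2020: February 5, 2020.
March 2020 — 1st Wednesday is March 4, 2020.
1st Wednesday of April 2020: April 1, 2020.
May 2020 — 1st Wednesday is May 6, 2020.
June 2020 — 1st Wednesday is June 3, 2020.

June 3, 2020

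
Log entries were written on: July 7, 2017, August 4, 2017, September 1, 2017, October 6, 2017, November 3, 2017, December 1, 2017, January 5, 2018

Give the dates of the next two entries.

February 2, 2018; March 2, 2018

All dates are Fridays, 28, 28, 35, 28, 28, 35 days apart.
Specifically, the 1st Friday of each month.
1st Friday of February 2018: February 2, 2018.
1st Friday of March 2018: March 2, 2018.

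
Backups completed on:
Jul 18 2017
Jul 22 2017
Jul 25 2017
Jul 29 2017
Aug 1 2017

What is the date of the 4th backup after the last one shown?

Aug 15 2017

The gap pattern 4, 3, 4, 3 repeats every 2 events.
These are the Tuesdays and Saturdays of each week.
Next Saturday: Aug 5 2017.
Next Tuesday: Aug 8 2017.
The following Saturday is Aug 12 2017.
The following Tuesday is Aug 15 2017.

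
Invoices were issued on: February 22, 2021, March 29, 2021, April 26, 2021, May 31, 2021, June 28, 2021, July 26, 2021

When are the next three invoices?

These are Mondays with 35, 28, 35, 28, 28-day gaps.
Each is the final Monday of its month — March 29, 2021 is past the 28th, so '4th Monday' doesn't fit.
August 2021 ends with Monday August 30, 2021.
September 2021 ends with Monday September 27, 2021.
Last Monday of October 2021: October 25, 2021.

August 30, 2021; September 27, 2021; October 25, 2021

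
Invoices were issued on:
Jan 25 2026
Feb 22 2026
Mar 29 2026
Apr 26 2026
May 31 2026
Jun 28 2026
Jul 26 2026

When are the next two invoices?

These are Sundays with 28, 35, 28, 35, 28, 28-day gaps.
Each is the final Sunday of its month — Mar 29 2026 is past the 28th, so '4th Sunday' doesn't fit.
August 2026 ends with Sunday Aug 30 2026.
September 2026 ends with Sunday Sep 27 2026.

Aug 30 2026, Sep 27 2026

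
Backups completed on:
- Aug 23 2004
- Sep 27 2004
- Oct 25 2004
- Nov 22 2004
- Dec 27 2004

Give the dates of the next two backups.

Gaps: 35, 28, 28, 35 days — a mix of 28 and 35. Every date is a Monday.
Each is the 4th Monday of its month.
4th Monday of January 2005: Jan 24 2005.
February 2005 — 4th Monday is Feb 28 2005.

Jan 24 2005, Feb 28 2005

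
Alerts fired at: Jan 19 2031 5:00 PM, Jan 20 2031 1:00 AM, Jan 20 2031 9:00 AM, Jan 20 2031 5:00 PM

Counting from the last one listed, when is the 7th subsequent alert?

The interval is a steady 8 hours (8, 8, 8).
Jan 20 2031 5:00 PM + 8 h = Jan 21 2031 1:00 AM.
Jan 21 2031 1:00 AM + 8 h = Jan 21 2031 9:00 AM.
Jan 21 2031 9:00 AM + 8 h = Jan 21 2031 5:00 PM.
Jan 21 2031 5:00 PM + 8 h = Jan 22 2031 1:00 AM.
Jan 22 2031 1:00 AM + 8 h = Jan 22 2031 9:00 AM.
Jan 22 2031 9:00 AM + 8 h = Jan 22 2031 5:00 PM.
Jan 22 2031 5:00 PM + 8 h = Jan 23 2031 1:00 AM.

Jan 23 2031 1:00 AM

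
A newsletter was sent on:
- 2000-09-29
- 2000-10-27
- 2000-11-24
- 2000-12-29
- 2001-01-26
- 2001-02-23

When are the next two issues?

These are Fridays with 28, 28, 35, 28, 28-day gaps.
Each is the final Friday of its month — 2000-09-29 is past the 28th, so '4th Friday' doesn't fit.
March 2001 ends with Friday 2001-03-30.
Last Friday of April 2001: 2001-04-27.

2001-03-30, 2001-04-27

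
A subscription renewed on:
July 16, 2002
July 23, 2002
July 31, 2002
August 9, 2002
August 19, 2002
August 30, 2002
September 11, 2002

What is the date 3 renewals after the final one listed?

October 23, 2002

Gaps: 7, 8, 9, 10, 11, 12 days — each gap is 1 larger than the previous one.
Next gap: 13 days. September 11, 2002 + 13 days = September 24, 2002.
Next gap: 14 days. September 24, 2002 + 14 days = October 8, 2002.
Next gap: 15 days. October 8, 2002 + 15 days = October 23, 2002.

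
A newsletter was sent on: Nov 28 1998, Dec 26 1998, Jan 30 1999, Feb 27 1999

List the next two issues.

These are Saturdays with 28, 35, 28-day gaps.
Each is the final Saturday of its month — Jan 30 1999 is past the 28th, so '4th Saturday' doesn't fit.
Last Saturday of March 1999: Mar 27 1999.
Last Saturday of April 1999: Apr 24 1999.

Mar 27 1999, Apr 24 1999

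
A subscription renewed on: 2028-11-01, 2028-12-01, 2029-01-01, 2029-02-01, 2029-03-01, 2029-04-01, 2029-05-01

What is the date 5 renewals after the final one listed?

2029-10-01

Each date is the 1st; the gaps (30, 31, 31, 28, 31, 30) track the month lengths.
The rule is the 1st of each month.
Next: June 2029 → 2029-06-01.
July 2029: 2029-07-01.
Next: August 2029 → 2029-08-01.
September 2029: 2029-09-01.
Next: October 2029 → 2029-10-01.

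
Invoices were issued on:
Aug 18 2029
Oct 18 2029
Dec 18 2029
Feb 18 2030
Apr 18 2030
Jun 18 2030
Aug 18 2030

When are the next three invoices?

Gaps: 61, 61, 62, 59, 61, 61 days — not constant. Every event is on the 18th of the month.
Pattern: the 18th of every 2 months.
Next: October 2030 → Oct 18 2030.
December 2030: Dec 18 2030.
February 2031: Feb 18 2031.

Oct 18 2030, Dec 18 2030, Feb 18 2031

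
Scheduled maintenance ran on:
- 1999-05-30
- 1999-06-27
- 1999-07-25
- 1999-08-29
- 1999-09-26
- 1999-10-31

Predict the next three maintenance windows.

Every date is a Sunday; gaps 28, 28, 35, 28, 35 days.
Each is the last Sunday of its month (at least one falls on the 29th or later, ruling out '4th Sunday').
November 1999 ends with Sunday 1999-11-28.
December 1999 ends with Sunday 1999-12-26.
Last Sunday of January 2000: 2000-01-30.

1999-11-28, 1999-12-26, 2000-01-30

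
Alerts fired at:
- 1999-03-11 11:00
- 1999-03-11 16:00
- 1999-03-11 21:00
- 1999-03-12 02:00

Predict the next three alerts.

1999-03-12 07:00, 1999-03-12 12:00, 1999-03-12 17:00

The interval is a steady 5 hours (5, 5, 5).
1999-03-12 02:00 + 5 h = 1999-03-12 07:00.
1999-03-12 07:00 + 5 h = 1999-03-12 12:00.
1999-03-12 12:00 + 5 h = 1999-03-12 17:00.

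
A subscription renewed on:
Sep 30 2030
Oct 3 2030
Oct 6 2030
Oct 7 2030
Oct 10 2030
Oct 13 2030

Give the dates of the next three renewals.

Oct 14 2030, Oct 17 2030, Oct 20 2030

The gap pattern 3, 3, 1, 3, 3 repeats every 3 events.
These are the Mondays, Thursdays and Sundays of each week.
Next Monday: Oct 14 2030.
The following Thursday is Oct 17 2030.
The following Sunday is Oct 20 2030.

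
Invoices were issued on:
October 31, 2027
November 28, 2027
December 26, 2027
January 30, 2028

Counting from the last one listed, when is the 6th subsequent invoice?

July 30, 2028

These are Sundays with 28, 28, 35-day gaps.
Each is the final Sunday of its month — October 31, 2027 is past the 28th, so '4th Sunday' doesn't fit.
February 2028 ends with Sunday February 27, 2028.
March 2028 ends with Sunday March 26, 2028.
April 2028 ends with Sunday April 30, 2028.
May 2028 ends with Sunday May 28, 2028.
Last Sunday of June 2028: June 25, 2028.
July 2028 ends with Sunday July 30, 2028.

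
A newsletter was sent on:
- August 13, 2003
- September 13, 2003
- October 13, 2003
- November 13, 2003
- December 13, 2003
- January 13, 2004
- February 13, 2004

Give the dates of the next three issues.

The day-of-month is always 13 (31, 30, 31, 30, 31, 31 days between events).
So this recurs on the 13th of each month.
Next: March 2004 → March 13, 2004.
April 2004: April 13, 2004.
Next: May 2004 → May 13, 2004.

March 13, 2004; April 13, 2004; May 13, 2004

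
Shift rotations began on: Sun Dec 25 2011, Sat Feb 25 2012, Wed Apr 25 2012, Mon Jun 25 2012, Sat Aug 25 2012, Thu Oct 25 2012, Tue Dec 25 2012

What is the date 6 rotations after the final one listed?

Wed Dec 25 2013

Each date is the 25th; the gaps (62, 60, 61, 61, 61, 61) track the month lengths.
The rule is the 25th of every 2 months.
Next: February 2013 → Mon Feb 25 2013.
Next: April 2013 → Thu Apr 25 2013.
Next: June 2013 → Tue Jun 25 2013.
August 2013: Sun Aug 25 2013.
Next: October 2013 → Fri Oct 25 2013.
December 2013: Wed Dec 25 2013.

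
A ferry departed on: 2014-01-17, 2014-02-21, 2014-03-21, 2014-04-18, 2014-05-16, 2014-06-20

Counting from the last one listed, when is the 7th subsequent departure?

2015-01-16

All dates are Fridays, 35, 28, 28, 28, 35 days apart.
Specifically, the 3rd Friday of each month.
3rd Friday of July 2014: 2014-07-18.
3rd Friday of August 2014: 2014-08-15.
3rd Friday of September 2014: 2014-09-19.
3rd Friday of October 2014: 2014-10-17.
3rd Friday of November 2014: 2014-11-21.
3rd Friday of December 2014: 2014-12-19.
January 2015 — 3rd Friday is 2015-01-16.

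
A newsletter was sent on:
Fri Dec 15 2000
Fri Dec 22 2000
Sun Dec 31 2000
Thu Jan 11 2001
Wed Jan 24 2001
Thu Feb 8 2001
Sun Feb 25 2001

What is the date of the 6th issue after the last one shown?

Intervals are 7, 9, 11, 13, 15, 17 days — an arithmetic progression with common difference 2.
Next gap: 19 days. Sun Feb 25 2001 + 19 days = Fri Mar 16 2001.
Next gap: 21 days. Fri Mar 16 2001 + 21 days = Fri Apr 6 2001.
Next gap: 23 days. Fri Apr 6 2001 + 23 days = Sun Apr 29 2001.
Next gap: 25 days. Sun Apr 29 2001 + 25 days = Thu May 24 2001.
Next gap: 27 days. Thu May 24 2001 + 27 days = Wed Jun 20 2001.
Next gap: 29 days. Wed Jun 20 2001 + 29 days = Thu Jul 19 2001.

Thu Jul 19 2001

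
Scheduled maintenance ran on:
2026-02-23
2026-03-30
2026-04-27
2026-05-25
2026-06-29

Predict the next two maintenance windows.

2026-07-27, 2026-08-31

Every date is a Monday; gaps 35, 28, 28, 35 days.
Each is the last Monday of its month (at least one falls on the 29th or later, ruling out '4th Monday').
Last Monday of July 2026: 2026-07-27.
Last Monday of August 2026: 2026-08-31.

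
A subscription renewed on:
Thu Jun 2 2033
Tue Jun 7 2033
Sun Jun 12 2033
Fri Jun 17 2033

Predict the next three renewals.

Wed Jun 22 2033, Mon Jun 27 2033, Sat Jul 2 2033

Every event comes 5 days after the last (5, 5, 5).
Fri Jun 17 2033 + 5 days = Wed Jun 22 2033.
Wed Jun 22 2033 + 5 days = Mon Jun 27 2033.
Mon Jun 27 2033 + 5 days = Sat Jul 2 2033.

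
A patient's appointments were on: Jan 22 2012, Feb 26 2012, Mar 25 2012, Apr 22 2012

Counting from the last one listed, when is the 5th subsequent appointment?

Sep 23 2012

These are Sundays at 28- or 35-day spacing (35, 28, 28).
The pattern: 4th Sunday of the month.
May 2012 — 4th Sunday is May 27 2012.
June 2012 — 4th Sunday is Jun 24 2012.
4th Sunday of July 2012: Jul 22 2012.
4th Sunday of August 2012: Aug 26 2012.
4th Sunday of September 2012: Sep 23 2012.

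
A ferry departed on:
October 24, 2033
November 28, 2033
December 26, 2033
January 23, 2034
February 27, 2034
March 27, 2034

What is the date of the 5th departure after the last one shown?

Gaps: 35, 28, 28, 35, 28 days — a mix of 28 and 35. Every date is a Monday.
Each is the 4th Monday of its month.
4th Monday of April 2034: April 24, 2034.
4th Monday of May 2034: May 22, 2034.
June 2034 — 4th Monday is June 26, 2034.
4th Monday of July 2034: July 24, 2034.
4th Monday of August 2034: August 28, 2034.

August 28, 2034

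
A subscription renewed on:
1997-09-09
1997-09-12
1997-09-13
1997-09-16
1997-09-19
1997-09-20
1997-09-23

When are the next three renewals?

Gaps: 3, 1, 3, 3, 1, 3 days — not constant, but cyclic with period 3.
The events fall on every Tuesday, Friday and Saturday.
The following Friday is 1997-09-26.
The following Saturday is 1997-09-27.
Next Tuesday: 1997-09-30.

1997-09-26, 1997-09-27, 1997-09-30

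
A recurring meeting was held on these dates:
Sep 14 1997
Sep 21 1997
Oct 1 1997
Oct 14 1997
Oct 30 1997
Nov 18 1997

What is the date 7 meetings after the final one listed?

Jun 23 1998

Gaps: 7, 10, 13, 16, 19 days — each gap is 3 larger than the previous one.
Next gap: 22 days. Nov 18 1997 + 22 days = Dec 10 1997.
Next gap: 25 days. Dec 10 1997 + 25 days = Jan 4 1998.
Next gap: 28 days. Jan 4 1998 + 28 days = Feb 1 1998.
Next gap: 31 days. Feb 1 1998 + 31 days = Mar 4 1998.
Next gap: 34 days. Mar 4 1998 + 34 days = Apr 7 1998.
Next gap: 37 days. Apr 7 1998 + 37 days = May 14 1998.
Next gap: 40 days. May 14 1998 + 40 days = Jun 23 1998.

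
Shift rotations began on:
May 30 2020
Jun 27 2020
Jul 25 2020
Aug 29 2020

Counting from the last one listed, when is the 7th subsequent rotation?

Mar 27 2021

All Saturdays; the gaps (28, 28, 35) vary with month length.
This is the last Saturday of each month.
September 2020 ends with Saturday Sep 26 2020.
October 2020 ends with Saturday Oct 31 2020.
Last Saturday of November 2020: Nov 28 2020.
Last Saturday of December 2020: Dec 26 2020.
January 2021 ends with Saturday Jan 30 2021.
February 2021 ends with Saturday Feb 27 2021.
March 2021 ends with Saturday Mar 27 2021.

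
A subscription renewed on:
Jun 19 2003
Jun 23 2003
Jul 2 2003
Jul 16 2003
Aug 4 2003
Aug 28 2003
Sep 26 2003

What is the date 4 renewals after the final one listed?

Mar 10 2004

Gaps: 4, 9, 14, 19, 24, 29 days — each gap is 5 larger than the previous one.
Next gap: 34 days. Sep 26 2003 + 34 days = Oct 30 2003.
Next gap: 39 days. Oct 30 2003 + 39 days = Dec 8 2003.
Next gap: 44 days. Dec 8 2003 + 44 days = Jan 21 2004.
Next gap: 49 days. Jan 21 2004 + 49 days = Mar 10 2004.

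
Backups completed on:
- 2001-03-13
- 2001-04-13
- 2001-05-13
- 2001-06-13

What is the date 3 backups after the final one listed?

Each date is the 13th; the gaps (31, 30, 31) track the month lengths.
The rule is the 13th of each month.
Next: July 2001 → 2001-07-13.
August 2001: 2001-08-13.
Next: September 2001 → 2001-09-13.

2001-09-13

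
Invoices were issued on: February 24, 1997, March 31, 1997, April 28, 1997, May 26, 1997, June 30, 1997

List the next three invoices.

These are Mondays with 35, 28, 28, 35-day gaps.
Each is the final Monday of its month — March 31, 1997 is past the 28th, so '4th Monday' doesn't fit.
July 1997 ends with Monday July 28, 1997.
Last Monday of August 1997: August 25, 1997.
Last Monday of September 1997: September 29, 1997.

July 28, 1997; August 25, 1997; September 29, 1997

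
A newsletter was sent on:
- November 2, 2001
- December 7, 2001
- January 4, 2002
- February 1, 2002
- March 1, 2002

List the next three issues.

These are Fridays at 28- or 35-day spacing (35, 28, 28, 28).
The pattern: 1st Friday of the month.
April 2002 — 1st Friday is April 5, 2002.
May 2002 — 1st Friday is May 3, 2002.
1st Friday of June 2002: June 7, 2002.

April 5, 2002; May 3, 2002; June 7, 2002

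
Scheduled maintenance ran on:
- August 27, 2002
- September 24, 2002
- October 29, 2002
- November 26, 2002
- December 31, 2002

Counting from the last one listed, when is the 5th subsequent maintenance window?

May 27, 2003

These are Tuesdays with 28, 35, 28, 35-day gaps.
Each is the final Tuesday of its month — October 29, 2002 is past the 28th, so '4th Tuesday' doesn't fit.
Last Tuesday of January 2003: January 28, 2003.
February 2003 ends with Tuesday February 25, 2003.
Last Tuesday of March 2003: March 25, 2003.
April 2003 ends with Tuesday April 29, 2003.
May 2003 ends with Tuesday May 27, 2003.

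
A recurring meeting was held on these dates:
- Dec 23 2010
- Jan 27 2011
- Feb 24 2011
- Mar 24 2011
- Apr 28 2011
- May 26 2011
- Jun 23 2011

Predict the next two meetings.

Jul 28 2011, Aug 25 2011

These are Thursdays at 28- or 35-day spacing (35, 28, 28, 35, 28, 28).
The pattern: 4th Thursday of the month.
4th Thursday of July 2011: Jul 28 2011.
August 2011 — 4th Thursday is Aug 25 2011.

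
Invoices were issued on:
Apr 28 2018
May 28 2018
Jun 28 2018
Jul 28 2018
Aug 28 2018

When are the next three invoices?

Sep 28 2018, Oct 28 2018, Nov 28 2018

Gaps: 30, 31, 30, 31 days — not constant. Every event is on the 28th of the month.
Pattern: the 28th of each month.
September 2018: Sep 28 2018.
Next: October 2018 → Oct 28 2018.
Next: November 2018 → Nov 28 2018.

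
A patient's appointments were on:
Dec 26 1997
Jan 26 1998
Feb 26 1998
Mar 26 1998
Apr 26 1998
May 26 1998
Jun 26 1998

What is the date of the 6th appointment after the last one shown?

Dec 26 1998

Each date is the 26th; the gaps (31, 31, 28, 31, 30, 31) track the month lengths.
The rule is the 26th of each month.
July 1998: Jul 26 1998.
August 1998: Aug 26 1998.
Next: September 1998 → Sep 26 1998.
October 1998: Oct 26 1998.
Next: November 1998 → Nov 26 1998.
Next: December 1998 → Dec 26 1998.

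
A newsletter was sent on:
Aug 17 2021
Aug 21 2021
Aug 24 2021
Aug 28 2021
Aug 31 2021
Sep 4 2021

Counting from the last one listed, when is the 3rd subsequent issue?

Every event lands on a Tuesday or Saturday (gaps cycle 4, 3, 4, 3, 4).
So the schedule is: every Tuesday and Saturday.
The following Tuesday is Sep 7 2021.
The following Saturday is Sep 11 2021.
Next Tuesday: Sep 14 2021.

Sep 14 2021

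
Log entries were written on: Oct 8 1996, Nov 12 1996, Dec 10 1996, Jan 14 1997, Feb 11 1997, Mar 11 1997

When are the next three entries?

Apr 8 1997, May 13 1997, Jun 10 1997

All dates are Tuesdays, 35, 28, 35, 28, 28 days apart.
Specifically, the 2nd Tuesday of each month.
April 1997 — 2nd Tuesday is Apr 8 1997.
2nd Tuesday of May 1997: May 13 1997.
June 1997 — 2nd Tuesday is Jun 10 1997.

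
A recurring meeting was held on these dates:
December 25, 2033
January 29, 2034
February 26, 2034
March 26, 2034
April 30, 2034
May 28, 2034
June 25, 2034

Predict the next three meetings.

All Sundays; the gaps (35, 28, 28, 35, 28, 28) vary with month length.
This is the last Sunday of each month.
Last Sunday of July 2034: July 30, 2034.
Last Sunday of August 2034: August 27, 2034.
Last Sunday of September 2034: September 24, 2034.

July 30, 2034; August 27, 2034; September 24, 2034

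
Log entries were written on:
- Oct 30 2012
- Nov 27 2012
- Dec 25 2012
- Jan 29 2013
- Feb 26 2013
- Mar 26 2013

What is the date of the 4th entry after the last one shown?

All Tuesdays; the gaps (28, 28, 35, 28, 28) vary with month length.
This is the last Tuesday of each month.
Last Tuesday of April 2013: Apr 30 2013.
Last Tuesday of May 2013: May 28 2013.
June 2013 ends with Tuesday Jun 25 2013.
Last Tuesday of July 2013: Jul 30 2013.

Jul 30 2013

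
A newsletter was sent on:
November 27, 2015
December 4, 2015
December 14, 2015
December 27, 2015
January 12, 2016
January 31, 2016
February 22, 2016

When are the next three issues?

The spacing grows by 3 each time: 7, 10, 13, 16, 19, 22 days.
Next gap: 25 days. February 22, 2016 + 25 days = March 18, 2016.
Next gap: 28 days. March 18, 2016 + 28 days = April 15, 2016.
Next gap: 31 days. April 15, 2016 + 31 days = May 16, 2016.

March 18, 2016; April 15, 2016; May 16, 2016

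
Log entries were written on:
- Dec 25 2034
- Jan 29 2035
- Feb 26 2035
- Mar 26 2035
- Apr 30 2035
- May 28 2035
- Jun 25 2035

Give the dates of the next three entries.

These are Mondays with 35, 28, 28, 35, 28, 28-day gaps.
Each is the final Monday of its month — Jan 29 2035 is past the 28th, so '4th Monday' doesn't fit.
July 2035 ends with Monday Jul 30 2035.
Last Monday of August 2035: Aug 27 2035.
Last Monday of September 2035: Sep 24 2035.

Jul 30 2035, Aug 27 2035, Sep 24 2035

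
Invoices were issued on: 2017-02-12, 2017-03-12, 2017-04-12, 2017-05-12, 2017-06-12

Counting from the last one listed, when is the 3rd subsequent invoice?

2017-09-12

Gaps: 28, 31, 30, 31 days — not constant. Every event is on the 12th of the month.
Pattern: the 12th of each month.
Next: July 2017 → 2017-07-12.
Next: August 2017 → 2017-08-12.
Next: September 2017 → 2017-09-12.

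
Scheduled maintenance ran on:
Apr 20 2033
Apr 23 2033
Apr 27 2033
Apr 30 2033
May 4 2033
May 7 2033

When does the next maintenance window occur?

May 11 2033

Every event lands on a Wednesday or Saturday (gaps cycle 3, 4, 3, 4, 3).
So the schedule is: every Wednesday and Saturday.
The following Wednesday is May 11 2033.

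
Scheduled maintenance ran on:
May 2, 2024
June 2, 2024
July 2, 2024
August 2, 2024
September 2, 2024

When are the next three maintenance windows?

Gaps: 31, 30, 31, 31 days — not constant. Every event is on the 2nd of the month.
Pattern: the 2nd of each month.
Next: October 2024 → October 2, 2024.
November 2024: November 2, 2024.
December 2024: December 2, 2024.

October 2, 2024; November 2, 2024; December 2, 2024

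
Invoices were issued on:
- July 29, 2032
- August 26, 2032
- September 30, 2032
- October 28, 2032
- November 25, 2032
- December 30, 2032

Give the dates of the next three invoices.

January 27, 2033; February 24, 2033; March 31, 2033

These are Thursdays with 28, 35, 28, 28, 35-day gaps.
Each is the final Thursday of its month — July 29, 2032 is past the 28th, so '4th Thursday' doesn't fit.
Last Thursday of January 2033: January 27, 2033.
Last Thursday of February 2033: February 24, 2033.
Last Thursday of March 2033: March 31, 2033.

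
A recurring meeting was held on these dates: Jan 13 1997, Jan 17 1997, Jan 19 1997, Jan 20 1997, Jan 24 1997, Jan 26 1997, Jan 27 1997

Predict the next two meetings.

Every event lands on a Monday or Friday or Sunday (gaps cycle 4, 2, 1, 4, 2, 1).
So the schedule is: every Monday, Friday and Sunday.
The following Friday is Jan 31 1997.
The following Sunday is Feb 2 1997.

Jan 31 1997, Feb 2 1997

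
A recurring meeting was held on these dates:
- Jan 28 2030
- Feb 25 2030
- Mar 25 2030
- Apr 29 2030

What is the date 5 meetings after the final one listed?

Every date is a Monday; gaps 28, 28, 35 days.
Each is the last Monday of its month (at least one falls on the 29th or later, ruling out '4th Monday').
Last Monday of May 2030: May 27 2030.
June 2030 ends with Monday Jun 24 2030.
July 2030 ends with Monday Jul 29 2030.
August 2030 ends with Monday Aug 26 2030.
September 2030 ends with Monday Sep 30 2030.

Sep 30 2030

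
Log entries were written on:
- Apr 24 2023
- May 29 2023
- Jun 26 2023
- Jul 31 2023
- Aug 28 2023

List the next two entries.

Sep 25 2023, Oct 30 2023

All Mondays; the gaps (35, 28, 35, 28) vary with month length.
This is the last Monday of each month.
September 2023 ends with Monday Sep 25 2023.
Last Monday of October 2023: Oct 30 2023.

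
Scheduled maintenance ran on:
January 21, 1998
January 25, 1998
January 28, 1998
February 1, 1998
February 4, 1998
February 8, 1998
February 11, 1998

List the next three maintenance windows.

The gap pattern 4, 3, 4, 3, 4, 3 repeats every 2 events.
These are the Wednesdays and Sundays of each week.
Next Sunday: February 15, 1998.
The following Wednesday is February 18, 1998.
The following Sunday is February 22, 1998.

February 15, 1998; February 18, 1998; February 22, 1998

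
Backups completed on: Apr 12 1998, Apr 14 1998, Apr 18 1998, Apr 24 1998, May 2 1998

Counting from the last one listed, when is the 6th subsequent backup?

The spacing grows by 2 each time: 2, 4, 6, 8 days.
Next gap: 10 days. May 2 1998 + 10 days = May 12 1998.
Next gap: 12 days. May 12 1998 + 12 days = May 24 1998.
Next gap: 14 days. May 24 1998 + 14 days = Jun 7 1998.
Next gap: 16 days. Jun 7 1998 + 16 days = Jun 23 1998.
Next gap: 18 days. Jun 23 1998 + 18 days = Jul 11 1998.
Next gap: 20 days. Jul 11 1998 + 20 days = Jul 31 1998.

Jul 31 1998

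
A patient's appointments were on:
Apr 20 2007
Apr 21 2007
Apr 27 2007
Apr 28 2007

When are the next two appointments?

May 4 2007, May 5 2007

Every event lands on a Friday or Saturday (gaps cycle 1, 6, 1).
So the schedule is: every Friday and Saturday.
Next Friday: May 4 2007.
Next Saturday: May 5 2007.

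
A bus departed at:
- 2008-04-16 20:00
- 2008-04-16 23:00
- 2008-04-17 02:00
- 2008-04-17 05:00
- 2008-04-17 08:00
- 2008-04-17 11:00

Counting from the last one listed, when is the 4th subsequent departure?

Spacing: 3, 3, 3, 3, 3 h — constant 3 h.
2008-04-17 11:00 + 3 h = 2008-04-17 14:00.
2008-04-17 14:00 + 3 h = 2008-04-17 17:00.
2008-04-17 17:00 + 3 h = 2008-04-17 20:00.
2008-04-17 20:00 + 3 h = 2008-04-17 23:00.

2008-04-17 23:00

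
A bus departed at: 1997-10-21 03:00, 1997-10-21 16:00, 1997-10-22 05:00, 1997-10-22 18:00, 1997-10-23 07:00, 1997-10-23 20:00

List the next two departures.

Gaps: 13, 13, 13, 13, 13 hours — each event is 13 hours after the previous one.
1997-10-23 20:00 + 13 h = 1997-10-24 09:00.
1997-10-24 09:00 + 13 h = 1997-10-24 22:00.

1997-10-24 09:00, 1997-10-24 22:00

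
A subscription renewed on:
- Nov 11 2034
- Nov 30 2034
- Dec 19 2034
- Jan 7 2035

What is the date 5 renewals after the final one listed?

The spacing is 19, 19, 19 days — always 19 days.
Jan 7 2035 + 19 days = Jan 26 2035.
Jan 26 2035 + 19 days = Feb 14 2035.
Feb 14 2035 + 19 days = Mar 5 2035.
Mar 5 2035 + 19 days = Mar 24 2035.
Mar 24 2035 + 19 days = Apr 12 2035.

Apr 12 2035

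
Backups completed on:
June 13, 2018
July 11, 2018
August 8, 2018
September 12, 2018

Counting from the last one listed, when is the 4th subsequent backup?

January 9, 2019

All dates are Wednesdays, 28, 28, 35 days apart.
Specifically, the 2nd Wednesday of each month.
2nd Wednesday of October 2018: October 10, 2018.
2nd Wednesday of November 2018: November 14, 2018.
December 2018 — 2nd Wednesday is December 12, 2018.
2nd Wednesday of January 2019: January 9, 2019.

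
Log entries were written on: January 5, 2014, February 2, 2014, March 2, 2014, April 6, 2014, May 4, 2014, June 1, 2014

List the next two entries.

All dates are Sundays, 28, 28, 35, 28, 28 days apart.
Specifically, the 1st Sunday of each month.
July 2014 — 1st Sunday is July 6, 2014.
1st Sunday of August 2014: August 3, 2014.

July 6, 2014; August 3, 2014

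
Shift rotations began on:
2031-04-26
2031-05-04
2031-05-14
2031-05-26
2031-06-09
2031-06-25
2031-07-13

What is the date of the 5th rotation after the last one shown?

2031-11-10

Intervals are 8, 10, 12, 14, 16, 18 days — an arithmetic progression with common difference 2.
Next gap: 20 days. 2031-07-13 + 20 days = 2031-08-02.
Next gap: 22 days. 2031-08-02 + 22 days = 2031-08-24.
Next gap: 24 days. 2031-08-24 + 24 days = 2031-09-17.
Next gap: 26 days. 2031-09-17 + 26 days = 2031-10-13.
Next gap: 28 days. 2031-10-13 + 28 days = 2031-11-10.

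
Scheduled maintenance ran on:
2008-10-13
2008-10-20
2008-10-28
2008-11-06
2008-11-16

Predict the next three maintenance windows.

Intervals are 7, 8, 9, 10 days — an arithmetic progression with common difference 1.
Next gap: 11 days. 2008-11-16 + 11 days = 2008-11-27.
Next gap: 12 days. 2008-11-27 + 12 days = 2008-12-09.
Next gap: 13 days. 2008-12-09 + 13 days = 2008-12-22.

2008-11-27, 2008-12-09, 2008-12-22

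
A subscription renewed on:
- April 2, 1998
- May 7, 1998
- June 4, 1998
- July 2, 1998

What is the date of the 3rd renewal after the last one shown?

October 1, 1998

Gaps: 35, 28, 28 days — a mix of 28 and 35. Every date is a Thursday.
Each is the 1st Thursday of its month.
1st Thursday of August 1998: August 6, 1998.
September 1998 — 1st Thursday is September 3, 1998.
1st Thursday of October 1998: October 1, 1998.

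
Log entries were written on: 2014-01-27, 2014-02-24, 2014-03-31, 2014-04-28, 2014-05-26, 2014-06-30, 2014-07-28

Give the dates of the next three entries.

Every date is a Monday; gaps 28, 35, 28, 28, 35, 28 days.
Each is the last Monday of its month (at least one falls on the 29th or later, ruling out '4th Monday').
August 2014 ends with Monday 2014-08-25.
September 2014 ends with Monday 2014-09-29.
October 2014 ends with Monday 2014-10-27.

2014-08-25, 2014-09-29, 2014-10-27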